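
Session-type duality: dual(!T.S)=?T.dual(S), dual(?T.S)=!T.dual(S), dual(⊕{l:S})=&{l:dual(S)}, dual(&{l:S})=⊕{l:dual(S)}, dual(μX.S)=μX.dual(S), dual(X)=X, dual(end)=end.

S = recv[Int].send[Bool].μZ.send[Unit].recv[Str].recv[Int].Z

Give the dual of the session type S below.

recv[Int] ↦ send[Int]
  send[Bool] ↦ recv[Bool]
    μZ ↦ μZ  (binder kept)
      send[Unit] ↦ recv[Unit]
        recv[Str] ↦ send[Str]
          recv[Int] ↦ send[Int]
            Z self-dual

send[Int].recv[Bool].μZ.recv[Unit].send[Str].send[Int].Z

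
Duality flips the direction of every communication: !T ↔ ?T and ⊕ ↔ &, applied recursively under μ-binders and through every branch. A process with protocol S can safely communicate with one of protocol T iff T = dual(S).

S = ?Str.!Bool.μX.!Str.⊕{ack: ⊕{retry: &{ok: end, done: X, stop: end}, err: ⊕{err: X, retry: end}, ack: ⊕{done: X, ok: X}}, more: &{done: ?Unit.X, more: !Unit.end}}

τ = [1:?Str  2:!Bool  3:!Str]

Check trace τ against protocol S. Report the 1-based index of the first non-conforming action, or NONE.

[1] ?Str  ✓  now at !Bool.μX.…
[2] !Bool  ✓  now at μX.…
[3] !Str  ✓  now at ⊕{ack: ⊕{retry: &{ok: end, done: μX.…, stop: end}, err: ⊕{err: μX.…, retry: end}, ack: ⊕{done: μX.…, ok: μX.…}}, more: &{done: ?Unit.μX.…, more: !Unit.end}}
trace exhausted — no violation

NONE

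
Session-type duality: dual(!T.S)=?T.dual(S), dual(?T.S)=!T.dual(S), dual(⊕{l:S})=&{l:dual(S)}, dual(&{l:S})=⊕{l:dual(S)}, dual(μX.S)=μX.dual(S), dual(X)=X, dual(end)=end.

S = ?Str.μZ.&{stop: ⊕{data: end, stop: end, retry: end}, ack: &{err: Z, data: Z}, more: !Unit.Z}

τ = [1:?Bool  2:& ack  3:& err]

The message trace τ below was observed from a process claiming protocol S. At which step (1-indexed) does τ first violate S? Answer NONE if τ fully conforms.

@1 got ?Bool, protocol expects ?Str  ✗

1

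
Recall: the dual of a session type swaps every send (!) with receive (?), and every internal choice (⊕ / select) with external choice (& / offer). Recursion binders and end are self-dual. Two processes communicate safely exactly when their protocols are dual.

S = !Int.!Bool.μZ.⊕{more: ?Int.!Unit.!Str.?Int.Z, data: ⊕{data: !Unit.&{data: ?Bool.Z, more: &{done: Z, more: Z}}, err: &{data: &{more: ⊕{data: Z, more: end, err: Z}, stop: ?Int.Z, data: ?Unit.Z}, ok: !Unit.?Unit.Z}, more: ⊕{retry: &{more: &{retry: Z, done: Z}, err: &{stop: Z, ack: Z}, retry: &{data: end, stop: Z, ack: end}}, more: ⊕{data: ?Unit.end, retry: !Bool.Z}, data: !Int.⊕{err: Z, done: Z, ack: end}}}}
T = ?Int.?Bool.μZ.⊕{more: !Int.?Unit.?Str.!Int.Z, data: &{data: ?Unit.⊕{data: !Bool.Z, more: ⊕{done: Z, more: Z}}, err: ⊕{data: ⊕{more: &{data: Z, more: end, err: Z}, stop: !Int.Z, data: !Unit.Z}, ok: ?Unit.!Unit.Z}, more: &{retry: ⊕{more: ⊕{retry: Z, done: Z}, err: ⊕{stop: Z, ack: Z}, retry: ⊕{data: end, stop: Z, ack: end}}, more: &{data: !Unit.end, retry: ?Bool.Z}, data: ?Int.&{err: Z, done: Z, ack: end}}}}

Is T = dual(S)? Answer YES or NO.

!Int | ?Int  ok
  !Bool | ?Bool  ok
    μZ | μZ  ok (binder kept)
      ⊕{more,data} | ⊕{more,data}  ✗ choice polarity not flipped — not dual

NO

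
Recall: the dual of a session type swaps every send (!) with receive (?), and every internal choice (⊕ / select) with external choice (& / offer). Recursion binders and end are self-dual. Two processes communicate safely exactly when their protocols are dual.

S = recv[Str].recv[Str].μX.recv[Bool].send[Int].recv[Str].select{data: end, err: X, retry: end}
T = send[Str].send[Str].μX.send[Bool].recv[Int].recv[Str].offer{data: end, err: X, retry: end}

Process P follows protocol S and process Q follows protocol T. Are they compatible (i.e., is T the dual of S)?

NO

recv[Str] | send[Str]  ✓
  recv[Str] | send[Str]  ✓
    μX | μX  ✓ (rec unchanged)
      recv[Bool] | send[Bool]  ✓
        send[Int] | recv[Int]  ✓
          recv[Str] | recv[Str]  ✗ same direction on both sides — not dual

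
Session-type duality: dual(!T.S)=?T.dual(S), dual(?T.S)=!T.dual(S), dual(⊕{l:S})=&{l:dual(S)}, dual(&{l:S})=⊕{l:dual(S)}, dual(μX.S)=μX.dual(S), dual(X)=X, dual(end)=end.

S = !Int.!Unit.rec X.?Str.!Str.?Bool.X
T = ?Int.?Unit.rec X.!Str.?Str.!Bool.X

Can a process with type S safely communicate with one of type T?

!Int vs ?Int  ✓
  !Unit vs ?Unit  ✓
    rec X vs rec X  ✓ (μ self-dual)
      ?Str vs !Str  ✓
        !Str vs ?Str  ✓
          ?Bool vs !Bool  ✓
            X vs X  ✓

YES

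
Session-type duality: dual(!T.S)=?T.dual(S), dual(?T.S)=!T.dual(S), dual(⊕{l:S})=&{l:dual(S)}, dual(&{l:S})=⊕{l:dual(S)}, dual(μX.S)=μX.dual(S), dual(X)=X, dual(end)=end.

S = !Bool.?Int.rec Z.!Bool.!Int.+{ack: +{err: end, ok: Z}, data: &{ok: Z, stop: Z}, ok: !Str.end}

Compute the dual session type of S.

!Bool ↦ ?Bool
  ?Int ↦ !Int
    rec Z ↦ rec Z  (rec unchanged)
      !Bool ↦ ?Bool
        !Int ↦ ?Int
          +{ack,data,ok} ↦ &{ack,data,ok}  (⊕→&)
            [ack]
              +{err,ok} ↦ &{err,ok}  (⊕→&)
                [err]
                  end ↦ end
                [ok]
                  Z ↦ Z
            [data]
              &{ok,stop} ↦ +{ok,stop}  (offer→select)
                [ok]
                  Z ↦ Z
                [stop]
                  Z ↦ Z
            [ok]
              !Str ↦ ?Str
                end ↦ end

?Bool.!Int.rec Z.?Bool.?Int.&{ack: &{err: end, ok: Z}, data: +{ok: Z, stop: Z}, ok: ?Str.end}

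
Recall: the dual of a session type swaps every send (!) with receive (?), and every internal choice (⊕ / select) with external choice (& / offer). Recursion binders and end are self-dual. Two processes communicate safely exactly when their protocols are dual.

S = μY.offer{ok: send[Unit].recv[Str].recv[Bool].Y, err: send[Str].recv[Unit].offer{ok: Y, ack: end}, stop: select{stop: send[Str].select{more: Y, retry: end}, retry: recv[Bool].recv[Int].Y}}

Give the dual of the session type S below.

μY.select{ok: recv[Unit].send[Str].send[Bool].Y, err: recv[Str].send[Unit].select{ok: Y, ack: end}, stop: offer{stop: recv[Str].offer{more: Y, retry: end}, retry: send[Bool].send[Int].Y}}

μY → μY  (binder kept)
  offer{ok,err,stop} → select{ok,err,stop}  (&→⊕)
    case ok:
      send[Unit] → recv[Unit]
        recv[Str] → send[Str]
          recv[Bool] → send[Bool]
            dual(Y) = Y
    case err:
      send[Str] → recv[Str]
        recv[Unit] → send[Unit]
          offer{ok,ack} → select{ok,ack}  (&→⊕)
            case ok:
              dual(Y) = Y
            case ack:
              dual(end) = end
    case stop:
      select{stop,retry} → offer{stop,retry}  (internal→external)
        case stop:
          send[Str] → recv[Str]
            select{more,retry} → offer{more,retry}  (internal→external)
              case more:
                dual(Y) = Y
              case retry:
                dual(end) = end
        case retry:
          recv[Bool] → send[Bool]
            recv[Int] → send[Int]
              dual(Y) = Y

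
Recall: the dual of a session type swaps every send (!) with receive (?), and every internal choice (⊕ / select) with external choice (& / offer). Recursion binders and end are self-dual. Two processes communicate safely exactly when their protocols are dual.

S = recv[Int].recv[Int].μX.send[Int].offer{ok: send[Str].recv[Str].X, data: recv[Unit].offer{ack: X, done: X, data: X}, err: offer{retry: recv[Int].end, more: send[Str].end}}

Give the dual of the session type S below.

send[Int].send[Int].μX.recv[Int].select{ok: recv[Str].send[Str].X, data: send[Unit].select{ack: X, done: X, data: X}, err: select{retry: send[Int].end, more: recv[Str].end}}

recv[Int] → send[Int]
  recv[Int] → send[Int]
    μX → μX  (binder kept)
      send[Int] → recv[Int]
        offer{ok,data,err} → select{ok,data,err}  (&→⊕)
          • ok:
            send[Str] → recv[Str]
              recv[Str] → send[Str]
                X ↦ X
          • data:
            recv[Unit] → send[Unit]
              offer{ack,done,data} → select{ack,done,data}  (&→⊕)
                • ack:
                  X ↦ X
                • done:
                  X ↦ X
                • data:
                  X ↦ X
          • err:
            offer{retry,more} → select{retry,more}  (&→⊕)
              • retry:
                recv[Int] → send[Int]
                  end ↦ end
              • more:
                send[Str] → recv[Str]
                  end ↦ end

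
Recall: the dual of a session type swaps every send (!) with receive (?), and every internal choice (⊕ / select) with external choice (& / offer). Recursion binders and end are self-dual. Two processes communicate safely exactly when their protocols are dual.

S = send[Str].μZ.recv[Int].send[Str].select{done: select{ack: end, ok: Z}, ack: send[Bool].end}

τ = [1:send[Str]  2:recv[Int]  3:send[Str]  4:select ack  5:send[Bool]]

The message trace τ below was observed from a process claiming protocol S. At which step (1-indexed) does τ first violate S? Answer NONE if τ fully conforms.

[1] send[Str]  match  state: μZ.…
[2] recv[Int]  match  state: send[Str].select{done: select{ack: end, ok: μZ.…}, ack: send[Bool].end}
[3] send[Str]  match  state: select{done: select{ack: end, ok: μZ.…}, ack: send[Bool].end}
[4] select ack  match  state: send[Bool].end
[5] send[Bool]  match  state: end
τ conforms to S (length 5)

NONE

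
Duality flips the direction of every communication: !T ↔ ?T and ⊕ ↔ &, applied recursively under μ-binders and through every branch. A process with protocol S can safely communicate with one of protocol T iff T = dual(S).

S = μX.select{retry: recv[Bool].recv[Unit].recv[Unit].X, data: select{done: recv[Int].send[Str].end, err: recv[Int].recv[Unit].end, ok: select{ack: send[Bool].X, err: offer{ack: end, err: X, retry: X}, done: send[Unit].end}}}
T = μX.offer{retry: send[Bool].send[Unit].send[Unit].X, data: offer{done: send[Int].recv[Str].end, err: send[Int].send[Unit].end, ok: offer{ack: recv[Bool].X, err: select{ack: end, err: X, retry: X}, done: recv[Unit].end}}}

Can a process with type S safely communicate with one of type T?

μX vs μX  ok (μ self-dual)
  select{retry,data} vs offer{retry,data}  ok same labels
    • retry:
      recv[Bool] vs send[Bool]  ok
        recv[Unit] vs send[Unit]  ok
          recv[Unit] vs send[Unit]  ok
            X vs X  ok
    • data:
      select{done,err,ok} vs offer{done,err,ok}  ok same labels
        • done:
          recv[Int] vs send[Int]  ok
            send[Str] vs recv[Str]  ok
              end vs end  ok
        • err:
          recv[Int] vs send[Int]  ok
            recv[Unit] vs send[Unit]  ok
              end vs end  ok
        • ok:
          select{ack,err,done} vs offer{ack,err,done}  ok same labels
            • ack:
              send[Bool] vs recv[Bool]  ok
                X vs X  ok
            • err:
              offer{ack,err,retry} vs select{ack,err,retry}  ok same labels
                • ack:
                  end vs end  ok
                • err:
                  X vs X  ok
                • retry:
                  X vs X  ok
            • done:
              send[Unit] vs recv[Unit]  ok
                end vs end  ok

YES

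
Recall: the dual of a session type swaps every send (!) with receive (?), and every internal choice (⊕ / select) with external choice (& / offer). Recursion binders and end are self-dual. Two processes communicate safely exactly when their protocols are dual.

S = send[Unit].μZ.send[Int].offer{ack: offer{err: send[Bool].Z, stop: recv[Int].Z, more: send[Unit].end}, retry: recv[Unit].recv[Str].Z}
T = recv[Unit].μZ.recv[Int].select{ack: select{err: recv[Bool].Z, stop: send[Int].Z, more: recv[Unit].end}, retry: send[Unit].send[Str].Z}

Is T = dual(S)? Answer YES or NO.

YES

send[Unit] vs recv[Unit]  ok
  μZ vs μZ  ok (μ self-dual)
    send[Int] vs recv[Int]  ok
      offer{ack,retry} vs select{ack,retry}  ok labels match
        [ack]
          offer{err,stop,more} vs select{err,stop,more}  ok labels match
            [err]
              send[Bool] vs recv[Bool]  ok
                Z vs Z  ok
            [stop]
              recv[Int] vs send[Int]  ok
                Z vs Z  ok
            [more]
              send[Unit] vs recv[Unit]  ok
                end vs end  ok
        [retry]
          recv[Unit] vs send[Unit]  ok
            recv[Str] vs send[Str]  ok
              Z vs Z  ok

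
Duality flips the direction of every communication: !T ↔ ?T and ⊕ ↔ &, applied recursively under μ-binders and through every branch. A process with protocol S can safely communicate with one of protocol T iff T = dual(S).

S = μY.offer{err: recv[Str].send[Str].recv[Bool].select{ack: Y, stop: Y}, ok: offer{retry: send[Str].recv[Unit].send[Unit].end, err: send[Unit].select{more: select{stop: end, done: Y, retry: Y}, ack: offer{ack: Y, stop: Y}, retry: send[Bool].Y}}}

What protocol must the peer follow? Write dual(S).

μY → μY  (μ self-dual)
  offer{err,ok} → select{err,ok}  (offer→select)
    case err:
      recv[Str] → send[Str]
        send[Str] → recv[Str]
          recv[Bool] → send[Bool]
            select{ack,stop} → offer{ack,stop}  (⊕→&)
              case ack:
                Y self-dual
              case stop:
                Y self-dual
    case ok:
      offer{retry,err} → select{retry,err}  (offer→select)
        case retry:
          send[Str] → recv[Str]
            recv[Unit] → send[Unit]
              send[Unit] → recv[Unit]
                end self-dual
        case err:
          send[Unit] → recv[Unit]
            select{more,ack,retry} → offer{more,ack,retry}  (⊕→&)
              case more:
                select{stop,done,retry} → offer{stop,done,retry}  (⊕→&)
                  case stop:
                    end self-dual
                  case done:
                    Y self-dual
                  case retry:
                    Y self-dual
              case ack:
                offer{ack,stop} → select{ack,stop}  (offer→select)
                  case ack:
                    Y self-dual
                  case stop:
                    Y self-dual
              case retry:
                send[Bool] → recv[Bool]
                  Y self-dual

μY.select{err: send[Str].recv[Str].send[Bool].offer{ack: Y, stop: Y}, ok: select{retry: recv[Str].send[Unit].recv[Unit].end, err: recv[Unit].offer{more: offer{stop: end, done: Y, retry: Y}, ack: select{ack: Y, stop: Y}, retry: recv[Bool].Y}}}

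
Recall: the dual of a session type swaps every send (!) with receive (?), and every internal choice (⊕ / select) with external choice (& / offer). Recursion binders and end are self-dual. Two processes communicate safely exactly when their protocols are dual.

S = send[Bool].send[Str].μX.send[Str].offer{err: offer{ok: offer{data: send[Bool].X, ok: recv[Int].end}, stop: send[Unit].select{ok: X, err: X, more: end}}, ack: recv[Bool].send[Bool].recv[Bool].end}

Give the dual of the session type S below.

recv[Bool].recv[Str].μX.recv[Str].select{err: select{ok: select{data: recv[Bool].X, ok: send[Int].end}, stop: recv[Unit].offer{ok: X, err: X, more: end}}, ack: send[Bool].recv[Bool].send[Bool].end}

send[Bool] → recv[Bool]
  send[Str] → recv[Str]
    μX → μX  (rec unchanged)
      send[Str] → recv[Str]
        offer{err,ack} → select{err,ack}  (&→⊕)
          case err:
            offer{ok,stop} → select{ok,stop}  (&→⊕)
              case ok:
                offer{data,ok} → select{data,ok}  (&→⊕)
                  case data:
                    send[Bool] → recv[Bool]
                      dual(X) = X
                  case ok:
                    recv[Int] → send[Int]
                      dual(end) = end
              case stop:
                send[Unit] → recv[Unit]
                  select{ok,err,more} → offer{ok,err,more}  (⊕→&)
                    case ok:
                      dual(X) = X
                    case err:
                      dual(X) = X
                    case more:
                      dual(end) = end
          case ack:
            recv[Bool] → send[Bool]
              send[Bool] → recv[Bool]
                recv[Bool] → send[Bool]
                  dual(end) = end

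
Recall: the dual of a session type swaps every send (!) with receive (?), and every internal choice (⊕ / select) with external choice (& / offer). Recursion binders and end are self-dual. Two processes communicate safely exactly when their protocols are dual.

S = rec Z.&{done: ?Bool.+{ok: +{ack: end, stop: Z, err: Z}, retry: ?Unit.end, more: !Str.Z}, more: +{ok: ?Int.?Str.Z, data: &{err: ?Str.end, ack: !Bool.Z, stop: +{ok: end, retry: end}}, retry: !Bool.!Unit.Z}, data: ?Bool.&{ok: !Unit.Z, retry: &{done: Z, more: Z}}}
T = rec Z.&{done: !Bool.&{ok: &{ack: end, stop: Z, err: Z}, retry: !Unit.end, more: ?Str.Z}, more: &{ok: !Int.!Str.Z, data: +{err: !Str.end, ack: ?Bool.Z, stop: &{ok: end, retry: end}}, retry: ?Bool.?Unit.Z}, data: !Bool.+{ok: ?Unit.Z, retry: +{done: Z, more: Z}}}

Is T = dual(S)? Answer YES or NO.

rec Z | rec Z  match (rec unchanged)
  &{done,more,data} | &{done,more,data}  ✗ choice polarity not flipped — not dual

NO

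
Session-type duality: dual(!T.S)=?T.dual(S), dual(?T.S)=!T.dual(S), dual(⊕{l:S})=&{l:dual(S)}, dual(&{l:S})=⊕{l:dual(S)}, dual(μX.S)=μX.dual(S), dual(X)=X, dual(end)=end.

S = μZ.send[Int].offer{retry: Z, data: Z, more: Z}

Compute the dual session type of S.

μZ → μZ  (μ self-dual)
  send[Int] → recv[Int]
    offer{retry,data,more} → select{retry,data,more}  (external→internal)
      case retry:
        Z self-dual
      case data:
        Z self-dual
      case more:
        Z self-dual

μZ.recv[Int].select{retry: Z, data: Z, more: Z}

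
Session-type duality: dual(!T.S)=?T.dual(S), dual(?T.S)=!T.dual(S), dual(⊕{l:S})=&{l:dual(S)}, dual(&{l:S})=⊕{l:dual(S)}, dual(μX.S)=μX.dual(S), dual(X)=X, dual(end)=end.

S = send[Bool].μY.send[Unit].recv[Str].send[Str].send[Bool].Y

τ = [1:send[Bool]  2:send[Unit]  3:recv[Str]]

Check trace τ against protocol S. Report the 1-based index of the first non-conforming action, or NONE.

step 1: send[Bool]  ✓  state: μY.…
step 2: send[Unit]  ✓  state: recv[Str].send[Str].send[Bool].μY.…
step 3: recv[Str]  ✓  state: send[Str].send[Bool].μY.…
τ conforms to S (length 3)

NONE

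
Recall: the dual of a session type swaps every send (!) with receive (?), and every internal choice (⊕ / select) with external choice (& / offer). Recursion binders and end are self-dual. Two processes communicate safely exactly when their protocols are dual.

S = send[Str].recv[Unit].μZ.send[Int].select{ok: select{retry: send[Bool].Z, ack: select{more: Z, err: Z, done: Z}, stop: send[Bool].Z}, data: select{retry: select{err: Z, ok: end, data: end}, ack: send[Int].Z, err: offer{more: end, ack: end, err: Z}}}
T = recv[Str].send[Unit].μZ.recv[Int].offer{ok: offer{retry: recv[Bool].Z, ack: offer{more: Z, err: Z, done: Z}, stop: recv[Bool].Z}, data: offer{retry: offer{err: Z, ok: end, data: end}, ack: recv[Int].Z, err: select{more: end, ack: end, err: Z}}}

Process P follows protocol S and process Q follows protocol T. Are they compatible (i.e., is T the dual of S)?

send[Str] ‖ recv[Str]  ✓
  recv[Unit] ‖ send[Unit]  ✓
    μZ ‖ μZ  ✓ (rec unchanged)
      send[Int] ‖ recv[Int]  ✓
        select{ok,data} ‖ offer{ok,data}  ✓ labels match
          [ok]
            select{retry,ack,stop} ‖ offer{retry,ack,stop}  ✓ labels match
              [retry]
                send[Bool] ‖ recv[Bool]  ✓
                  Z ‖ Z  ✓
              [ack]
                select{more,err,done} ‖ offer{more,err,done}  ✓ labels match
                  [more]
                    Z ‖ Z  ✓
                  [err]
                    Z ‖ Z  ✓
                  [done]
                    Z ‖ Z  ✓
              [stop]
                send[Bool] ‖ recv[Bool]  ✓
                  Z ‖ Z  ✓
          [data]
            select{retry,ack,err} ‖ offer{retry,ack,err}  ✓ labels match
              [retry]
                select{err,ok,data} ‖ offer{err,ok,data}  ✓ labels match
                  [err]
                    Z ‖ Z  ✓
                  [ok]
                    end ‖ end  ✓
                  [data]
                    end ‖ end  ✓
              [ack]
                send[Int] ‖ recv[Int]  ✓
                  Z ‖ Z  ✓
              [err]
                offer{more,ack,err} ‖ select{more,ack,err}  ✓ labels match
                  [more]
                    end ‖ end  ✓
                  [ack]
                    end ‖ end  ✓
                  [err]
                    Z ‖ Z  ✓

YES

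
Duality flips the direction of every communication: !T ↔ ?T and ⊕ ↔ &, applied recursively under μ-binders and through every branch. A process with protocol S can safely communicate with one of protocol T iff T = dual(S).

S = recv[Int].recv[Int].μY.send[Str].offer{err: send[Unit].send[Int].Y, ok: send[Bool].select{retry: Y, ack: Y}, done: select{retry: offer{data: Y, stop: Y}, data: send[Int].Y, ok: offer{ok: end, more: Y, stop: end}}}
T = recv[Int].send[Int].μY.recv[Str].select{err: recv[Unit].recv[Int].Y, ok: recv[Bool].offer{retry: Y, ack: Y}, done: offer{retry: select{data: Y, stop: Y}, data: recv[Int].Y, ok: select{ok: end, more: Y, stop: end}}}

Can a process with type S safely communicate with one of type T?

NO

recv[Int] ‖ recv[Int]  ✗ same direction on both sides — not dual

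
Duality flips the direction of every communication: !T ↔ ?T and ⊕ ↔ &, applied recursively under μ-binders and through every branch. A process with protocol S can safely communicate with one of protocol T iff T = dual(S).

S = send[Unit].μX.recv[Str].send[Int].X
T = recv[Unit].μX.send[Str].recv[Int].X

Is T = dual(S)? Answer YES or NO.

YES

send[Unit] vs recv[Unit]  ok
  μX vs μX  ok (binder kept)
    recv[Str] vs send[Str]  ok
      send[Int] vs recv[Int]  ok
        X vs X  ok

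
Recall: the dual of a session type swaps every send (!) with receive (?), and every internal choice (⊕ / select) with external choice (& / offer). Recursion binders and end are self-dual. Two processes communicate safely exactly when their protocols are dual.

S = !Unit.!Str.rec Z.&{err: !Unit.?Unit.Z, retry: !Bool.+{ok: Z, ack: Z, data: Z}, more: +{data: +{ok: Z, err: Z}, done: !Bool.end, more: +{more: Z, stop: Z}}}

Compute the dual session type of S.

?Unit.?Str.rec Z.+{err: ?Unit.!Unit.Z, retry: ?Bool.&{ok: Z, ack: Z, data: Z}, more: &{data: &{ok: Z, err: Z}, done: ?Bool.end, more: &{more: Z, stop: Z}}}

!Unit → ?Unit
  !Str → ?Str
    rec Z → rec Z  (rec unchanged)
      &{err,retry,more} → +{err,retry,more}  (&→⊕)
        case err:
          !Unit → ?Unit
            ?Unit → !Unit
              Z ↦ Z
        case retry:
          !Bool → ?Bool
            +{ok,ack,data} → &{ok,ack,data}  (⊕→&)
              case ok:
                Z ↦ Z
              case ack:
                Z ↦ Z
              case data:
                Z ↦ Z
        case more:
          +{data,done,more} → &{data,done,more}  (⊕→&)
            case data:
              +{ok,err} → &{ok,err}  (⊕→&)
                case ok:
                  Z ↦ Z
                case err:
                  Z ↦ Z
            case done:
              !Bool → ?Bool
                end ↦ end
            case more:
              +{more,stop} → &{more,stop}  (⊕→&)
                case more:
                  Z ↦ Z
                case stop:
                  Z ↦ Z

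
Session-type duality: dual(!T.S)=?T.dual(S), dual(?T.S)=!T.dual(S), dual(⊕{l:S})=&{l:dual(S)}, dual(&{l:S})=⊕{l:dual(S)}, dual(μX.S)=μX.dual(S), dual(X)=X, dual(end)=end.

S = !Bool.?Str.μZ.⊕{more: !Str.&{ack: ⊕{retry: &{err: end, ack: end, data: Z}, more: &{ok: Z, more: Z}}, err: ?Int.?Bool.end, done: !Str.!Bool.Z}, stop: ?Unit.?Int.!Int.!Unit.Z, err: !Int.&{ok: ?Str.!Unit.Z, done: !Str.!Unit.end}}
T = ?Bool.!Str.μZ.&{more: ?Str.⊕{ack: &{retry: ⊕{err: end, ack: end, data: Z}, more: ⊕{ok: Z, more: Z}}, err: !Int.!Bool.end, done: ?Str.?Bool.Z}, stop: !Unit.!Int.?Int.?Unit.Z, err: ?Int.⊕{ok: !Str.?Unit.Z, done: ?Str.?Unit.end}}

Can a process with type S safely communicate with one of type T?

YES

!Bool vs ?Bool  match
  ?Str vs !Str  match
    μZ vs μZ  match (binder kept)
      ⊕{more,stop,err} vs &{more,stop,err}  match label sets agree
        case more:
          !Str vs ?Str  match
            &{ack,err,done} vs ⊕{ack,err,done}  match label sets agree
              case ack:
                ⊕{retry,more} vs &{retry,more}  match label sets agree
                  case retry:
                    &{err,ack,data} vs ⊕{err,ack,data}  match label sets agree
                      case err:
                        end vs end  match
                      case ack:
                        end vs end  match
                      case data:
                        Z vs Z  match
                  case more:
                    &{ok,more} vs ⊕{ok,more}  match label sets agree
                      case ok:
                        Z vs Z  match
                      case more:
                        Z vs Z  match
              case err:
                ?Int vs !Int  match
                  ?Bool vs !Bool  match
                    end vs end  match
              case done:
                !Str vs ?Str  match
                  !Bool vs ?Bool  match
                    Z vs Z  match
        case stop:
          ?Unit vs !Unit  match
            ?Int vs !Int  match
              !Int vs ?Int  match
                !Unit vs ?Unit  match
                  Z vs Z  match
        case err:
          !Int vs ?Int  match
            &{ok,done} vs ⊕{ok,done}  match label sets agree
              case ok:
                ?Str vs !Str  match
                  !Unit vs ?Unit  match
                    Z vs Z  match
              case done:
                !Str vs ?Str  match
                  !Unit vs ?Unit  match
                    end vs end  match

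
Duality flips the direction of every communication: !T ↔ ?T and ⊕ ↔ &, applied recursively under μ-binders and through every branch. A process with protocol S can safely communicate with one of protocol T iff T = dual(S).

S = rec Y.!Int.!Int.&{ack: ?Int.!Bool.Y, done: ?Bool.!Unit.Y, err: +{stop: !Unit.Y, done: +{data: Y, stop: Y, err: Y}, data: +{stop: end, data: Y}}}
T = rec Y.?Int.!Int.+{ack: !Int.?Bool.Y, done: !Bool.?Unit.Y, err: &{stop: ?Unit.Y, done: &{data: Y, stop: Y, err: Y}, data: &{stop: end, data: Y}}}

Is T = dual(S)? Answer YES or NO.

rec Y vs rec Y  ok (μ self-dual)
  !Int vs ?Int  ok
    !Int vs !Int  ✗ same direction on both sides — not dual

NO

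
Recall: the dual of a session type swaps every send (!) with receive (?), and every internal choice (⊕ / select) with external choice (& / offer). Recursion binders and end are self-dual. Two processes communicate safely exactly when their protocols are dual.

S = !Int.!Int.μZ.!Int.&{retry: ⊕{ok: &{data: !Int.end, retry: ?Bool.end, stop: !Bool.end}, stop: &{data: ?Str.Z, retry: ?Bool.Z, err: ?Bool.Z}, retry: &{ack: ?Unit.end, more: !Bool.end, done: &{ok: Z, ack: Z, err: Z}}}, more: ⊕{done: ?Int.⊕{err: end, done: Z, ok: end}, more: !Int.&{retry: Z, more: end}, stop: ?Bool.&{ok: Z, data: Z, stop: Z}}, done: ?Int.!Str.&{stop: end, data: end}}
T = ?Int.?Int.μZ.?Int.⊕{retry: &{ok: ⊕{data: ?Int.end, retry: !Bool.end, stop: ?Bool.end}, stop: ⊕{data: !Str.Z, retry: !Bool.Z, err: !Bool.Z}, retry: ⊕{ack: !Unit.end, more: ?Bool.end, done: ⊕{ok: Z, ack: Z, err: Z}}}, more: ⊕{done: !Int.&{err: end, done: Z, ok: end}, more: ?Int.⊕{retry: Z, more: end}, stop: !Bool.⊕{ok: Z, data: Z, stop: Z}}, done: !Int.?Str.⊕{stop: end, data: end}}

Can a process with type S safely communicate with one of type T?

!Int | ?Int  match
  !Int | ?Int  match
    μZ | μZ  match (binder kept)
      !Int | ?Int  match
        &{retry,more,done} | ⊕{retry,more,done}  match labels match
          case retry:
            ⊕{ok,stop,retry} | &{ok,stop,retry}  match labels match
              case ok:
                &{data,retry,stop} | ⊕{data,retry,stop}  match labels match
                  case data:
                    !Int | ?Int  match
                      end | end  match
                  case retry:
                    ?Bool | !Bool  match
                      end | end  match
                  case stop:
                    !Bool | ?Bool  match
                      end | end  match
              case stop:
                &{data,retry,err} | ⊕{data,retry,err}  match labels match
                  case data:
                    ?Str | !Str  match
                      Z | Z  match
                  case retry:
                    ?Bool | !Bool  match
                      Z | Z  match
                  case err:
                    ?Bool | !Bool  match
                      Z | Z  match
              case retry:
                &{ack,more,done} | ⊕{ack,more,done}  match labels match
                  case ack:
                    ?Unit | !Unit  match
                      end | end  match
                  case more:
                    !Bool | ?Bool  match
                      end | end  match
                  case done:
                    &{ok,ack,err} | ⊕{ok,ack,err}  match labels match
                      case ok:
                        Z | Z  match
                      case ack:
                        Z | Z  match
                      case err:
                        Z | Z  match
          case more:
            ⊕{done,more,stop} | ⊕{done,more,stop}  ✗ choice polarity not flipped — not dual

NO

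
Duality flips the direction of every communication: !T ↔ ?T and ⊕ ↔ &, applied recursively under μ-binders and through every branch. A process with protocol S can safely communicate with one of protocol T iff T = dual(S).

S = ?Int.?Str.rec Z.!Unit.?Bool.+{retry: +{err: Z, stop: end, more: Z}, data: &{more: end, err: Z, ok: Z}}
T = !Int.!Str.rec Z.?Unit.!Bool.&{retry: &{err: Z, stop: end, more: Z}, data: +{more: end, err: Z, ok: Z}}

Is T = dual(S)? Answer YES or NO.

YES

?Int vs !Int  match
  ?Str vs !Str  match
    rec Z vs rec Z  match (rec unchanged)
      !Unit vs ?Unit  match
        ?Bool vs !Bool  match
          +{retry,data} vs &{retry,data}  match same labels
            [retry]
              +{err,stop,more} vs &{err,stop,more}  match same labels
                [err]
                  Z vs Z  match
                [stop]
                  end vs end  match
                [more]
                  Z vs Z  match
            [data]
              &{more,err,ok} vs +{more,err,ok}  match same labels
                [more]
                  end vs end  match
                [err]
                  Z vs Z  match
                [ok]
                  Z vs Z  match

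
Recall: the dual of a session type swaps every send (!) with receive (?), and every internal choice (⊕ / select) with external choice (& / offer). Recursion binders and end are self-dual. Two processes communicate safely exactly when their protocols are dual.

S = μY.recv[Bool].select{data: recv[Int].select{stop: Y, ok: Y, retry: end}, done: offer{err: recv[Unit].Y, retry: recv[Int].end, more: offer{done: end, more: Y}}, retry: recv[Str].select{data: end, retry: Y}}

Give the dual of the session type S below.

μY.send[Bool].offer{data: send[Int].offer{stop: Y, ok: Y, retry: end}, done: select{err: send[Unit].Y, retry: send[Int].end, more: select{done: end, more: Y}}, retry: send[Str].offer{data: end, retry: Y}}

μY ↦ μY  (μ self-dual)
  recv[Bool] ↦ send[Bool]
    select{data,done,retry} ↦ offer{data,done,retry}  (⊕→&)
      • data:
        recv[Int] ↦ send[Int]
          select{stop,ok,retry} ↦ offer{stop,ok,retry}  (⊕→&)
            • stop:
              Y ↦ Y
            • ok:
              Y ↦ Y
            • retry:
              end ↦ end
      • done:
        offer{err,retry,more} ↦ select{err,retry,more}  (offer→select)
          • err:
            recv[Unit] ↦ send[Unit]
              Y ↦ Y
          • retry:
            recv[Int] ↦ send[Int]
              end ↦ end
          • more:
            offer{done,more} ↦ select{done,more}  (offer→select)
              • done:
                end ↦ end
              • more:
                Y ↦ Y
      • retry:
        recv[Str] ↦ send[Str]
          select{data,retry} ↦ offer{data,retry}  (⊕→&)
            • data:
              end ↦ end
            • retry:
              Y ↦ Y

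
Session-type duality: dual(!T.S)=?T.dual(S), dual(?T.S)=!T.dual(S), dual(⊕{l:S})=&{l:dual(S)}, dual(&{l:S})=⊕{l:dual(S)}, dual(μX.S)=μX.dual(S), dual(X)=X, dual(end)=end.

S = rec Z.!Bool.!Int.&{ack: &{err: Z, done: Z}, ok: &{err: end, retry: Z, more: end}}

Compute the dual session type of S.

rec Z.?Bool.?Int.+{ack: +{err: Z, done: Z}, ok: +{err: end, retry: Z, more: end}}

rec Z ↦ rec Z  (binder kept)
  !Bool ↦ ?Bool
    !Int ↦ ?Int
      &{ack,ok} ↦ +{ack,ok}  (&→⊕)
        case ack:
          &{err,done} ↦ +{err,done}  (&→⊕)
            case err:
              dual(Z) = Z
            case done:
              dual(Z) = Z
        case ok:
          &{err,retry,more} ↦ +{err,retry,more}  (&→⊕)
            case err:
              dual(end) = end
            case retry:
              dual(Z) = Z
            case more:
              dual(end) = end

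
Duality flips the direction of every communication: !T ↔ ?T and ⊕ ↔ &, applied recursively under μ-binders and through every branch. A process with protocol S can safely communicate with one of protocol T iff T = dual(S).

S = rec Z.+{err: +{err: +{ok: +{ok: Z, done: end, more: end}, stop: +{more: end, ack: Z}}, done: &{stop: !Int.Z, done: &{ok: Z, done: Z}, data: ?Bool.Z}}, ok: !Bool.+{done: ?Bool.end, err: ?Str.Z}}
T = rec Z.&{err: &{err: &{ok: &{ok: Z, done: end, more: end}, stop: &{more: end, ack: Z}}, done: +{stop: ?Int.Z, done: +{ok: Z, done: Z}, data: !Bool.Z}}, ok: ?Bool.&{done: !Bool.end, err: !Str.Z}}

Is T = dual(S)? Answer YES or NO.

YES

rec Z vs rec Z  match (μ self-dual)
  +{err,ok} vs &{err,ok}  match label sets agree
    • err:
      +{err,done} vs &{err,done}  match label sets agree
        • err:
          +{ok,stop} vs &{ok,stop}  match label sets agree
            • ok:
              +{ok,done,more} vs &{ok,done,more}  match label sets agree
                • ok:
                  Z vs Z  match
                • done:
                  end vs end  match
                • more:
                  end vs end  match
            • stop:
              +{more,ack} vs &{more,ack}  match label sets agree
                • more:
                  end vs end  match
                • ack:
                  Z vs Z  match
        • done:
          &{stop,done,data} vs +{stop,done,data}  match label sets agree
            • stop:
              !Int vs ?Int  match
                Z vs Z  match
            • done:
              &{ok,done} vs +{ok,done}  match label sets agree
                • ok:
                  Z vs Z  match
                • done:
                  Z vs Z  match
            • data:
              ?Bool vs !Bool  match
                Z vs Z  match
    • ok:
      !Bool vs ?Bool  match
        +{done,err} vs &{done,err}  match label sets agree
          • done:
            ?Bool vs !Bool  match
              end vs end  match
          • err:
            ?Str vs !Str  match
              Z vs Z  match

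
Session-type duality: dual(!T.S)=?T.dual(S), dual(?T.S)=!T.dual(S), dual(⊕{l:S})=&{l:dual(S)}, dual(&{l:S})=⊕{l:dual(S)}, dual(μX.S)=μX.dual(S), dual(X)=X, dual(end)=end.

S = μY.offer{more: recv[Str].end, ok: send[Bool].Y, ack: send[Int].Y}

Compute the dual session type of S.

μY → μY  (μ self-dual)
  offer{more,ok,ack} → select{more,ok,ack}  (&→⊕)
    • more:
      recv[Str] → send[Str]
        dual(end) = end
    • ok:
      send[Bool] → recv[Bool]
        dual(Y) = Y
    • ack:
      send[Int] → recv[Int]
        dual(Y) = Y

μY.select{more: send[Str].end, ok: recv[Bool].Y, ack: recv[Int].Y}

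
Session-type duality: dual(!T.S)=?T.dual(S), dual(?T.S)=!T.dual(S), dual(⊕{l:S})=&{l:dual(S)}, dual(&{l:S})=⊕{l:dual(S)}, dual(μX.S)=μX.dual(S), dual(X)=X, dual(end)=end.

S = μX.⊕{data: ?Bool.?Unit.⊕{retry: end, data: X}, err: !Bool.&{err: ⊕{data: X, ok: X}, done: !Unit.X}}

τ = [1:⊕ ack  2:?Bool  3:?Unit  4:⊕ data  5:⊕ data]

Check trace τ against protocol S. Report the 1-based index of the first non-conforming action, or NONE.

1

@1 got ⊕ ack, protocol expects ⊕ data or ⊕ err  ✗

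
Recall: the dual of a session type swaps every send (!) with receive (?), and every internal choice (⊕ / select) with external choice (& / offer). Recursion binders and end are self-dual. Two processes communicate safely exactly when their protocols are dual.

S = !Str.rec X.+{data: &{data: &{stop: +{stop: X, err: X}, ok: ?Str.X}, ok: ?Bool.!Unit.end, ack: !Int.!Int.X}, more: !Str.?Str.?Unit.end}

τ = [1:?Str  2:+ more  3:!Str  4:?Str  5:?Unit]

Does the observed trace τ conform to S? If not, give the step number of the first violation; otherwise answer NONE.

1

step 1: got ?Str, protocol expects !Str  ✗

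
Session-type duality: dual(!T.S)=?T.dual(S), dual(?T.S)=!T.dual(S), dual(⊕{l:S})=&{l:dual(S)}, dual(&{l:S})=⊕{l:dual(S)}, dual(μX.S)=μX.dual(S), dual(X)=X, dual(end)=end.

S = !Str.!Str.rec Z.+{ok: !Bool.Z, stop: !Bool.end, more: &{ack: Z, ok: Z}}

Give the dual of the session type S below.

!Str = ?Str
  !Str = ?Str
    rec Z = rec Z  (μ self-dual)
      +{ok,stop,more} = &{ok,stop,more}  (internal→external)
        • ok:
          !Bool = ?Bool
            Z self-dual
        • stop:
          !Bool = ?Bool
            end self-dual
        • more:
          &{ack,ok} = +{ack,ok}  (external→internal)
            • ack:
              Z self-dual
            • ok:
              Z self-dual

?Str.?Str.rec Z.&{ok: ?Bool.Z, stop: ?Bool.end, more: +{ack: Z, ok: Z}}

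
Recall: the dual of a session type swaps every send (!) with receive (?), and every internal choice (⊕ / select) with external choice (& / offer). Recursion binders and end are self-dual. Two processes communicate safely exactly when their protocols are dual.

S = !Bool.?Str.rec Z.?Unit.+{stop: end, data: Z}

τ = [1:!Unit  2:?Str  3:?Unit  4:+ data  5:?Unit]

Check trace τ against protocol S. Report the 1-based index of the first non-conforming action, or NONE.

@1 got !Unit, protocol expects !Bool  ✗

1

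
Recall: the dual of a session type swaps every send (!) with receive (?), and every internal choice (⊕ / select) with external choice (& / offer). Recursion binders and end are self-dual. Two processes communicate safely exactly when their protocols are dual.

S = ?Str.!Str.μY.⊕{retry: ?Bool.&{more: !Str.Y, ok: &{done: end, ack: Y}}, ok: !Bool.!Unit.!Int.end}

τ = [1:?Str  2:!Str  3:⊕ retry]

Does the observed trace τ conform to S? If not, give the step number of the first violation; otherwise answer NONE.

@1 ?Str  ok  residual = !Str.μY.…
@2 !Str  ok  residual = μY.…
@3 ⊕ retry  ok  residual = ?Bool.&{more: !Str.μY.…, ok: &{done: end, ack: μY.…}}
all 3 steps conform

NONE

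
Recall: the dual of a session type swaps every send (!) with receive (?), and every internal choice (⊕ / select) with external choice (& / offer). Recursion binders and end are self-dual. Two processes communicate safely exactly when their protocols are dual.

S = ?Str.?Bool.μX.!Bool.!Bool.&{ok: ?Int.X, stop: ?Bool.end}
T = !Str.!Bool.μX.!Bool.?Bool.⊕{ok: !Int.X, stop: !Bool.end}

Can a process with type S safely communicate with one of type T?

NO

?Str vs !Str  ✓
  ?Bool vs !Bool  ✓
    μX vs μX  ✓ (μ self-dual)
      !Bool vs !Bool  ✗ same direction on both sides — not dual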